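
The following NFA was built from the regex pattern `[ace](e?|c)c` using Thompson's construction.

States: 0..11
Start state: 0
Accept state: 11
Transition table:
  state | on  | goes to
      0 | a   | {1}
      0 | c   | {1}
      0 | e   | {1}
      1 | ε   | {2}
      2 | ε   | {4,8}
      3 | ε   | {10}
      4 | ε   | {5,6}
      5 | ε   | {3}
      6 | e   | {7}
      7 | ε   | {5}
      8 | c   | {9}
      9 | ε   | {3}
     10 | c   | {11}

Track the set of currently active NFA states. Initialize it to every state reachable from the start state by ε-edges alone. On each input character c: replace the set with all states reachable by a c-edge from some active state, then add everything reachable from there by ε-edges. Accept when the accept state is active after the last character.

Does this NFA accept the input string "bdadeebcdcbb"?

Answer: REJECT

Steps:
start: ε-closure({0}) = {0}
'b' @ 1: {}  — state set empty
rest 'dadeebcdcbb' ignored (set empty)
final: {}; accept 11 not in set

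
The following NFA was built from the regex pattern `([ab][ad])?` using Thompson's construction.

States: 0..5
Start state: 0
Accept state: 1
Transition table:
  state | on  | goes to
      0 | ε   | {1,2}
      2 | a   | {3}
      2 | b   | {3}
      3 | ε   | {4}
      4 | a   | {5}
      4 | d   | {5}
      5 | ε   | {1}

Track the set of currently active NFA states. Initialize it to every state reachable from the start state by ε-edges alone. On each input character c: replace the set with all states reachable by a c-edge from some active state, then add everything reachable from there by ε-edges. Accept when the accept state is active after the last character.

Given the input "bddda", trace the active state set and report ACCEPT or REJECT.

Answer: REJECT

Steps:
S₀ = ε-closure({0}) = {0,1,2}
'b' @ 1: {3,4}
'd' @ 2: {1,5}  (accept∈set)
'd' @ 3: {}  — no active states
rest 'da' ignored (set empty)
after full input: {}  (accept=1 not in)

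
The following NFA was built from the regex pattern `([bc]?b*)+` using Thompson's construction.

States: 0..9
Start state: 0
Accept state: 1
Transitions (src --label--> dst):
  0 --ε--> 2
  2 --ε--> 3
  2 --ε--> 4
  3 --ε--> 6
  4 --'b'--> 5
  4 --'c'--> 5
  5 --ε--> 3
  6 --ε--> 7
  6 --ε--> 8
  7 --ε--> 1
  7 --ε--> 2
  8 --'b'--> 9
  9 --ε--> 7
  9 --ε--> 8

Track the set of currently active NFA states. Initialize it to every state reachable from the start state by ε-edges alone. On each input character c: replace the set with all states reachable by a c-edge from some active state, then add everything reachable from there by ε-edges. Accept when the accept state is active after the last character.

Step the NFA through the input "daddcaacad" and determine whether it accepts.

S₀ = ε-closure({0}) = {0,1,2,3,4,6,7,8}
'd' @ 1: {}  — dead — no transitions
rest 'addcaacad' ignored (set empty)
end set {} — state 1 not in

Answer: REJECT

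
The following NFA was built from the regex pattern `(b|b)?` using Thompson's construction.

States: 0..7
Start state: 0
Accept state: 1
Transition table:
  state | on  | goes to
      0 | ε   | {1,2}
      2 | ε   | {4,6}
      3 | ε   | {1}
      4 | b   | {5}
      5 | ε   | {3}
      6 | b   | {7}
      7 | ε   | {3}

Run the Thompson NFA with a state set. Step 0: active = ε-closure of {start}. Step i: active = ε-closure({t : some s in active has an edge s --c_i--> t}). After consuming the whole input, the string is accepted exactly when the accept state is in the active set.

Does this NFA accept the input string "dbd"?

Answer: REJECT

Trace:
start: ε-closure({0}) = {0,1,2,4,6}
'd' @ 1: {}  — state set empty
rest 'bd' ignored (set empty)
end set {} — state 1 not in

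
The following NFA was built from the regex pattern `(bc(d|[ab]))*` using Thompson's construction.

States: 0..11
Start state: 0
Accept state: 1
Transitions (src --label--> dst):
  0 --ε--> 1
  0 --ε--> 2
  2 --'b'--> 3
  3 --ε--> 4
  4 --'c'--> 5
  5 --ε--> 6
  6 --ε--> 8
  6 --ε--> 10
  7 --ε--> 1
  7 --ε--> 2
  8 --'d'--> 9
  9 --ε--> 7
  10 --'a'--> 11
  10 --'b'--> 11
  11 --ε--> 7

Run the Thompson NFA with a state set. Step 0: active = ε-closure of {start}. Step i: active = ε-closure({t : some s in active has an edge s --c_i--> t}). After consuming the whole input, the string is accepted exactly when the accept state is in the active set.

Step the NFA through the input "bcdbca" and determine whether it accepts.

S₀ = ε-closure({0}) = {0,1,2}
'b' @ 1: {3,4}
'c' @ 2: {5,6,8,10}
'd' @ 3: {1,2,7,9}  (accept∈set)
'b' @ 4: {3,4}
'c' @ 5: {5,6,8,10}
'a' @ 6: {1,2,7,11}  (accept∈set)
final: {1,2,7,11}; accept 1 in set

Answer: ACCEPT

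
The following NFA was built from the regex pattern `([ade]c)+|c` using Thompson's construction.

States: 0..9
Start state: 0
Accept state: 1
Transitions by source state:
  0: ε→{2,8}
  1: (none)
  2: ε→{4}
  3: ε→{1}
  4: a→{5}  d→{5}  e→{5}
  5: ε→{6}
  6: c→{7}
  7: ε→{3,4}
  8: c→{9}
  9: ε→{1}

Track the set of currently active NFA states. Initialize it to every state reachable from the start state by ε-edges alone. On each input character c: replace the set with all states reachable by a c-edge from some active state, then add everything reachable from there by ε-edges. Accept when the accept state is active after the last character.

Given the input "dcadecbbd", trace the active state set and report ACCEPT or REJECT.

Answer: REJECT

Trace:
start: ε-closure({0}) = {0,2,4,8}
'd' @ 1: {5,6}
'c' @ 2: {1,3,4,7}  (accept∈set)
'a' @ 3: {5,6}
'd' @ 4: {}  — dead — no transitions
rest 'ecbbd' ignored (set empty)
after full input: {}  (accept=1 not in)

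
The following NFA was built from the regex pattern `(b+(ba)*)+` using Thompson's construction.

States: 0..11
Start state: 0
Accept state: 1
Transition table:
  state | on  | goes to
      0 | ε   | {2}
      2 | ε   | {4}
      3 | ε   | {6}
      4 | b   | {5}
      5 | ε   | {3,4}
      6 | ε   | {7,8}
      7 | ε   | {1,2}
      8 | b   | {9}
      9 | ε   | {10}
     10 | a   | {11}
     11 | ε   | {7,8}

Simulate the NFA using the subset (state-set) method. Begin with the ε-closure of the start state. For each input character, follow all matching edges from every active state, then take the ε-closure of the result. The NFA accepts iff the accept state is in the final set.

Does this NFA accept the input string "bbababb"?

Answer: ACCEPT

Trace:
initial (ε-close {0}): {0,2,4}
'b' @ 1: {1,2,3,4,5,6,7,8}  (accept∈set)
'b' @ 2: {1,2,3,4,5,6,7,8,9,10}  (accept∈set)
'a' @ 3: {1,2,4,7,8,11}  (accept∈set)
'b' @ 4: {1,2,3,4,5,6,7,8,9,10}  (accept∈set)
'a' @ 5: {1,2,4,7,8,11}  (accept∈set)
'b' @ 6: {1,2,3,4,5,6,7,8,9,10}  (accept∈set)
'b' @ 7: {1,2,3,4,5,6,7,8,9,10}  (accept∈set)
after full input: {1,2,3,4,5,6,7,8,9,10}  (accept=1 in)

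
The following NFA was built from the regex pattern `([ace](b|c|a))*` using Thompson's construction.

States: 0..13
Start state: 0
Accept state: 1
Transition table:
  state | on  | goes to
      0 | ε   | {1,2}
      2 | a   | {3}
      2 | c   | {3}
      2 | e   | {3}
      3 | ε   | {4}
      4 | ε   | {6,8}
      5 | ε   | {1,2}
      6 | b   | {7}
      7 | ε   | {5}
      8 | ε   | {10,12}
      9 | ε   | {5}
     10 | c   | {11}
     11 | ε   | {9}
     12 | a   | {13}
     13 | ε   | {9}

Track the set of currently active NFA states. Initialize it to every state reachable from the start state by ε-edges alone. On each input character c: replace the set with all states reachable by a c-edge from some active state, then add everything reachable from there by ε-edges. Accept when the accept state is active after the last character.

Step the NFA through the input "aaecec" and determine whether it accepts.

S₀ = ε-closure({0}) = {0,1,2}
'a' @ 1: {3,4,6,8,10,12}
'a' @ 2: {1,2,5,9,13}  ✓accept
'e' @ 3: {3,4,6,8,10,12}
'c' @ 4: {1,2,5,9,11}  ✓accept
'e' @ 5: {3,4,6,8,10,12}
'c' @ 6: {1,2,5,9,11}  ✓accept
end set {1,2,5,9,11} — state 1 in

Answer: ACCEPT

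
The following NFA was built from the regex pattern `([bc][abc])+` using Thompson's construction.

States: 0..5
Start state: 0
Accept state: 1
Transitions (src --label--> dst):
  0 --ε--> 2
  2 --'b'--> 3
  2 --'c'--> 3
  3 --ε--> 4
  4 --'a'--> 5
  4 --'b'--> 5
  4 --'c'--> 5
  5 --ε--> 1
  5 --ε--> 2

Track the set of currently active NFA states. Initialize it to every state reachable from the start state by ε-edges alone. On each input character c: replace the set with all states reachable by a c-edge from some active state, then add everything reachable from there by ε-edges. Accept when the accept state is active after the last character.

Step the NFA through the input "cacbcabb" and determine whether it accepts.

start: ε-closure({0}) = {0,2}
'c' @ 1: {3,4}
'a' @ 2: {1,2,5}  (accept∈set)
'c' @ 3: {3,4}
'b' @ 4: {1,2,5}  (accept∈set)
'c' @ 5: {3,4}
'a' @ 6: {1,2,5}  (accept∈set)
'b' @ 7: {3,4}
'b' @ 8: {1,2,5}  (accept∈set)
after full input: {1,2,5}  (accept=1 in)

Answer: ACCEPT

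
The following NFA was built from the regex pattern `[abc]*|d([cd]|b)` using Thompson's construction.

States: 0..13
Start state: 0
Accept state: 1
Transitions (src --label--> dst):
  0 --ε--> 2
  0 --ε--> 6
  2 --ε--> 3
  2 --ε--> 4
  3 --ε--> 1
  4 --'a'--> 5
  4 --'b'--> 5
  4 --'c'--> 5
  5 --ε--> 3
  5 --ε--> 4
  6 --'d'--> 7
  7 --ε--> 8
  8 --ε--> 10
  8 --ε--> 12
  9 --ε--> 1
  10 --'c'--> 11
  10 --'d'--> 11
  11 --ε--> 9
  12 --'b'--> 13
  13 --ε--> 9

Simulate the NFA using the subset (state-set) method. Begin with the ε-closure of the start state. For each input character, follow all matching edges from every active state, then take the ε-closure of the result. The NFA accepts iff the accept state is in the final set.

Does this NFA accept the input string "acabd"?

initial (ε-close {0}): {0,1,2,3,4,6}
'a' @ 1: {1,3,4,5}  (accept∈set)
'c' @ 2: {1,3,4,5}  (accept∈set)
'a' @ 3: {1,3,4,5}  (accept∈set)
'b' @ 4: {1,3,4,5}  (accept∈set)
'd' @ 5: {}  — dead — no transitions
end set {} — state 1 not in

Answer: REJECT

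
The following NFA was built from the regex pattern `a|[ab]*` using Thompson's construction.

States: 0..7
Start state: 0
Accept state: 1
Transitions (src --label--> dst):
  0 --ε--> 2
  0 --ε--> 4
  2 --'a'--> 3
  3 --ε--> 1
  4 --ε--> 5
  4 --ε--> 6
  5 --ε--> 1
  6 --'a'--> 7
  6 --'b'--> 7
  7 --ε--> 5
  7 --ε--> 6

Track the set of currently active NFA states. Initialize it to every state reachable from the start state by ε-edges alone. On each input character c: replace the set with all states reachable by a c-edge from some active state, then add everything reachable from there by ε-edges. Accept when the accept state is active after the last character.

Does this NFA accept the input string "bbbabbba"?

Answer: ACCEPT

Derivation:
start: ε-closure({0}) = {0,1,2,4,5,6}
'b' @ 1: {1,5,6,7}  [accepting]
'b' @ 2: {1,5,6,7}  [accepting]
'b' @ 3: {1,5,6,7}  [accepting]
'a' @ 4: {1,5,6,7}  [accepting]
'b' @ 5: {1,5,6,7}  [accepting]
'b' @ 6: {1,5,6,7}  [accepting]
'b' @ 7: {1,5,6,7}  [accepting]
'a' @ 8: {1,5,6,7}  [accepting]
after full input: {1,5,6,7}  (accept=1 in)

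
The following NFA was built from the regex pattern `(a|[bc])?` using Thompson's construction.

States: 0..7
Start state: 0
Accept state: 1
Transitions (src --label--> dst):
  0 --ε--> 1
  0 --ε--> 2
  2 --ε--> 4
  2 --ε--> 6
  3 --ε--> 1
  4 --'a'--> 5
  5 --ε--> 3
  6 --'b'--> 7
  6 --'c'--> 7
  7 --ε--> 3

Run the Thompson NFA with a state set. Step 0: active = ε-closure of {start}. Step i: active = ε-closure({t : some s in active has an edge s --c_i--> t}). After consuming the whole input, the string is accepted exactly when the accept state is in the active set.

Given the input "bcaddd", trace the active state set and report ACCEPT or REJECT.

initial (ε-close {0}): {0,1,2,4,6}
'b' @ 1: {1,3,7}  [accepting]
'c' @ 2: {}  — dead — no transitions
rest 'addd' ignored (set empty)
end set {} — state 1 not in

Answer: REJECT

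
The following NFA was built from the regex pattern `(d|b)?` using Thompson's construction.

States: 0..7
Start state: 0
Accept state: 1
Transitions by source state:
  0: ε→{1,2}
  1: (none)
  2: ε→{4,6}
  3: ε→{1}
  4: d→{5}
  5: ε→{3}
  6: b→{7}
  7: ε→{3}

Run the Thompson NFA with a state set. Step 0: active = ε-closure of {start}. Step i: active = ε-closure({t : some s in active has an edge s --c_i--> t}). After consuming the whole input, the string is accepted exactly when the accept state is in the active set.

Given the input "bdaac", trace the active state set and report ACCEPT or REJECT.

Answer: REJECT

Steps:
initial (ε-close {0}): {0,1,2,4,6}
'b' @ 1: {1,3,7}  (accept∈set)
'd' @ 2: {}  — state set empty
rest 'aac' ignored (set empty)
after full input: {}  (accept=1 not in)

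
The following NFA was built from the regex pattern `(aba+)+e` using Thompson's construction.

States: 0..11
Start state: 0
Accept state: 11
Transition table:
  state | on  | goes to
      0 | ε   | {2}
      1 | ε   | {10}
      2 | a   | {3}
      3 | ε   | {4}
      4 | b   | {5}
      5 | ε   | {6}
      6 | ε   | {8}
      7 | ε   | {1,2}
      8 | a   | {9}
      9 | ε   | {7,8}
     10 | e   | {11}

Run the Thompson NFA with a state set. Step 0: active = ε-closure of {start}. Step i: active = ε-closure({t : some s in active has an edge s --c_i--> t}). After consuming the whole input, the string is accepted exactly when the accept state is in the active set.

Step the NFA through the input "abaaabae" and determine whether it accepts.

Answer: ACCEPT

Derivation:
initial (ε-close {0}): {0,2}
'a' @ 1: {3,4}
'b' @ 2: {5,6,8}
'a' @ 3: {1,2,7,8,9,10}
'a' @ 4: {1,2,3,4,7,8,9,10}
'a' @ 5: {1,2,3,4,7,8,9,10}
'b' @ 6: {5,6,8}
'a' @ 7: {1,2,7,8,9,10}
'e' @ 8: {11}  ✓accept
after full input: {11}  (accept=11 in)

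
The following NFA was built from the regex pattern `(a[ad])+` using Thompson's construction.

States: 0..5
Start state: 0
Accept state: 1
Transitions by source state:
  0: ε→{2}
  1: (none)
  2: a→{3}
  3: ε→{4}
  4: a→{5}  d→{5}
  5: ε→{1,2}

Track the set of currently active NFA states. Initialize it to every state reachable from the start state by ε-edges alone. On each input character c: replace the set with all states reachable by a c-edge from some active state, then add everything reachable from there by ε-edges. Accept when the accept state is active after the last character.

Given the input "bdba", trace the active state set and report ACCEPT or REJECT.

Answer: REJECT

Derivation:
start: ε-closure({0}) = {0,2}
'b' @ 1: {}  — no active states
rest 'dba' ignored (set empty)
final: {}; accept 1 not in set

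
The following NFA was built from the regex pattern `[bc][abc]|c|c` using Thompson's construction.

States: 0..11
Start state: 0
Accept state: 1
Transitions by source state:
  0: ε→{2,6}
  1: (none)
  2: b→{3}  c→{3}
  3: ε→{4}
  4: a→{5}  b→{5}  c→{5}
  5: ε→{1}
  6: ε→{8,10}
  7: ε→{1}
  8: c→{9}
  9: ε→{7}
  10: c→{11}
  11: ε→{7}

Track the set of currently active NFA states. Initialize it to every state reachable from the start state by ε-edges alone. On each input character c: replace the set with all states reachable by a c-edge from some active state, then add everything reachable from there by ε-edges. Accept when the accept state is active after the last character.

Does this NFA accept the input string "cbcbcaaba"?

Answer: REJECT

Trace:
start: ε-closure({0}) = {0,2,6,8,10}
'c' @ 1: {1,3,4,7,9,11}  [accepting]
'b' @ 2: {1,5}  [accepting]
'c' @ 3: {}  — dead — no transitions
rest 'bcaaba' ignored (set empty)
final: {}; accept 1 not in set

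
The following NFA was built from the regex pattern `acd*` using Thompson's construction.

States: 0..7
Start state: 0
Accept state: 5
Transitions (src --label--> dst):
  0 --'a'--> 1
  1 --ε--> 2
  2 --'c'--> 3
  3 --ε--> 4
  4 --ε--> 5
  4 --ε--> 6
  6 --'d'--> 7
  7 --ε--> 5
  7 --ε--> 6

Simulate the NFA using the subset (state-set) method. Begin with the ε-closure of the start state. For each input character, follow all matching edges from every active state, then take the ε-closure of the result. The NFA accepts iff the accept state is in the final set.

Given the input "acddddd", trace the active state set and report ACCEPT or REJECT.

start: ε-closure({0}) = {0}
'a' @ 1: {1,2}
'c' @ 2: {3,4,5,6}  (accept∈set)
'd' @ 3: {5,6,7}  (accept∈set)
'd' @ 4: {5,6,7}  (accept∈set)
'd' @ 5: {5,6,7}  (accept∈set)
'd' @ 6: {5,6,7}  (accept∈set)
'd' @ 7: {5,6,7}  (accept∈set)
final: {5,6,7}; accept 5 in set

Answer: ACCEPT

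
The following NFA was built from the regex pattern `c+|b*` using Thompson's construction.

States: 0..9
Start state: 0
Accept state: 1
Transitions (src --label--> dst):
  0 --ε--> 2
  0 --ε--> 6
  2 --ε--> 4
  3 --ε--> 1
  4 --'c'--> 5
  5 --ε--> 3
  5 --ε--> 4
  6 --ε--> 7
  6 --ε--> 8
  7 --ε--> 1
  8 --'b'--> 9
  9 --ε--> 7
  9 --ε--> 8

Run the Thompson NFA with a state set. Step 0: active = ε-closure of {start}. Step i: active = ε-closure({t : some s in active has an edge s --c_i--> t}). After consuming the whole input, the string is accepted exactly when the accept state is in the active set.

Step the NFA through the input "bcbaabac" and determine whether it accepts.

Answer: REJECT

Derivation:
initial (ε-close {0}): {0,1,2,4,6,7,8}
'b' @ 1: {1,7,8,9}  (accept∈set)
'c' @ 2: {}  — no active states
rest 'baabac' ignored (set empty)
after full input: {}  (accept=1 not in)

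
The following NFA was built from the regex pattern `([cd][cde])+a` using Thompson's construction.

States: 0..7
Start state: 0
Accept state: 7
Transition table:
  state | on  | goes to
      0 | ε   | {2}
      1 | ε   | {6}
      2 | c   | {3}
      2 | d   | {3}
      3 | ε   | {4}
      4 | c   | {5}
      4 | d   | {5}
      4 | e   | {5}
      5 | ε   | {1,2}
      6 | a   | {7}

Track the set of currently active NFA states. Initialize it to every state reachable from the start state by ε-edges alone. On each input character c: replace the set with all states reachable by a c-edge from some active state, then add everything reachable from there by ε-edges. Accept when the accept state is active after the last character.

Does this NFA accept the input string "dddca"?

Answer: ACCEPT

Steps:
start: ε-closure({0}) = {0,2}
'd' @ 1: {3,4}
'd' @ 2: {1,2,5,6}
'd' @ 3: {3,4}
'c' @ 4: {1,2,5,6}
'a' @ 5: {7}  (accept∈set)
end set {7} — state 7 in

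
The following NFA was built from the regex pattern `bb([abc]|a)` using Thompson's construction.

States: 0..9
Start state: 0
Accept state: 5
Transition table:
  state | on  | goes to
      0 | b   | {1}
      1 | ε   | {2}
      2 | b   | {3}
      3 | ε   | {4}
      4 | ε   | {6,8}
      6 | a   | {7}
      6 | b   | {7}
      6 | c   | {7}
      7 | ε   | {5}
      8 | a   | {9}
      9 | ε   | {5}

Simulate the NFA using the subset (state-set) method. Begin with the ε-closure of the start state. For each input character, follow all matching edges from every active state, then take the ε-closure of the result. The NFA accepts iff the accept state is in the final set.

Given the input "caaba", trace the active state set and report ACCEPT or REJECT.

start: ε-closure({0}) = {0}
'c' @ 1: {}  — no active states
rest 'aaba' ignored (set empty)
after full input: {}  (accept=5 not in)

Answer: REJECT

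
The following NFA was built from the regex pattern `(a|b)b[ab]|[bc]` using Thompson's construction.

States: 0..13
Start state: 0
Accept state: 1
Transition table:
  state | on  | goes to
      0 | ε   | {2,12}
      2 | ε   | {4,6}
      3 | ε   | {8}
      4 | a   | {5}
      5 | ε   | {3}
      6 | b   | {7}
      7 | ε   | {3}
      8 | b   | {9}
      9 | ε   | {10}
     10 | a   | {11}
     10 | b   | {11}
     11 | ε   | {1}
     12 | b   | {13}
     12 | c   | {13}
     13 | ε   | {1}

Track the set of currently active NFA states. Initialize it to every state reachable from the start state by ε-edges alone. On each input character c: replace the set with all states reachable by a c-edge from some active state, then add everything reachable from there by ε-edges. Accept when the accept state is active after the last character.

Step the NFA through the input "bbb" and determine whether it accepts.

Answer: ACCEPT

Steps:
S₀ = ε-closure({0}) = {0,2,4,6,12}
'b' @ 1: {1,3,7,8,13}  ✓accept
'b' @ 2: {9,10}
'b' @ 3: {1,11}  ✓accept
final: {1,11}; accept 1 in set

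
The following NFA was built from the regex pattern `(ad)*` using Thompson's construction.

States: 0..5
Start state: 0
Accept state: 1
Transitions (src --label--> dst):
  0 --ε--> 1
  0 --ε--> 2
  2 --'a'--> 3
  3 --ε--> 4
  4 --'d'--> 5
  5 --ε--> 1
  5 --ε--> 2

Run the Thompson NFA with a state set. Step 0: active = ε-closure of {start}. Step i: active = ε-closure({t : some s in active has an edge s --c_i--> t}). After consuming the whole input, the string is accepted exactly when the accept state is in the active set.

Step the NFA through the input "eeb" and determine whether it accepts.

Answer: REJECT

Trace:
initial (ε-close {0}): {0,1,2}
'e' @ 1: {}  — no active states
rest 'eb' ignored (set empty)
end set {} — state 1 not in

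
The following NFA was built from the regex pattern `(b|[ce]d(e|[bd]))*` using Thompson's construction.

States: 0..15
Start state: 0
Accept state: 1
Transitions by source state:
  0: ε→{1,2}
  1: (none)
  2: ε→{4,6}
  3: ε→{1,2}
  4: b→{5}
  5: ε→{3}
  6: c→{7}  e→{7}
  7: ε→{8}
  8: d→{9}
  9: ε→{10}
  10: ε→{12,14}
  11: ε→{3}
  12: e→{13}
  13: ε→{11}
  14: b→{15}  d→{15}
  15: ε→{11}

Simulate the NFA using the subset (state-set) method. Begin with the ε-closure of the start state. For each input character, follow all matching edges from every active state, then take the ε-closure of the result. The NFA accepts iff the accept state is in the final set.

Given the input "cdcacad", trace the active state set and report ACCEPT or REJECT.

Answer: REJECT

Derivation:
S₀ = ε-closure({0}) = {0,1,2,4,6}
'c' @ 1: {7,8}
'd' @ 2: {9,10,12,14}
'c' @ 3: {}  — state set empty
rest 'acad' ignored (set empty)
end set {} — state 1 not in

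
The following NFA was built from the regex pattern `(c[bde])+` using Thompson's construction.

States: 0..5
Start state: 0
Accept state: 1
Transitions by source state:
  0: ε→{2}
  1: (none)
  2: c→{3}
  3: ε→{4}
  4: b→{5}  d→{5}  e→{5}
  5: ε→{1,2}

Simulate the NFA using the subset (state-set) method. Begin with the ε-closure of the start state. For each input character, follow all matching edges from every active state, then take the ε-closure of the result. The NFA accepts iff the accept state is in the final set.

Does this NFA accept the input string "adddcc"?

Answer: REJECT

Derivation:
S₀ = ε-closure({0}) = {0,2}
'a' @ 1: {}  — state set empty
rest 'dddcc' ignored (set empty)
final: {}; accept 1 not in set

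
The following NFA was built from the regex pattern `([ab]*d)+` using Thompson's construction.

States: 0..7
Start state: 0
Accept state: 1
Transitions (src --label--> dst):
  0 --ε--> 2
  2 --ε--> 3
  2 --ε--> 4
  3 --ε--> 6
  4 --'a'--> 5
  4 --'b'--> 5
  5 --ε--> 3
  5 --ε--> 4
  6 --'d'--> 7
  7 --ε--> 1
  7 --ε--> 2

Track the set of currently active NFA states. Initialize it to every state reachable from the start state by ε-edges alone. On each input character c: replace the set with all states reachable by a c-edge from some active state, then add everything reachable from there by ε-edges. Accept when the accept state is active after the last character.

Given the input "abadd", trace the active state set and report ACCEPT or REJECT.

start: ε-closure({0}) = {0,2,3,4,6}
'a' @ 1: {3,4,5,6}
'b' @ 2: {3,4,5,6}
'a' @ 3: {3,4,5,6}
'd' @ 4: {1,2,3,4,6,7}  [accepting]
'd' @ 5: {1,2,3,4,6,7}  [accepting]
final: {1,2,3,4,6,7}; accept 1 in set

Answer: ACCEPT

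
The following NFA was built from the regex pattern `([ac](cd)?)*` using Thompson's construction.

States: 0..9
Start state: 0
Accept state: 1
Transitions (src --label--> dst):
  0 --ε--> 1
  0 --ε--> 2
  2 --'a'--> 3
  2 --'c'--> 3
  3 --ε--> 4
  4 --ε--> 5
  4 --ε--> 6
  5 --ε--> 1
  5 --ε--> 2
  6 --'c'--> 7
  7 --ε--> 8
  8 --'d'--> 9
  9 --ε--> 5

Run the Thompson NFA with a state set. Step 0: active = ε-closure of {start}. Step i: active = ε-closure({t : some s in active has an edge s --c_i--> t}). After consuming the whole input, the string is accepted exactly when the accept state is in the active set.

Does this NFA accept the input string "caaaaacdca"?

start: ε-closure({0}) = {0,1,2}
'c' @ 1: {1,2,3,4,5,6}  (accept∈set)
'a' @ 2: {1,2,3,4,5,6}  (accept∈set)
'a' @ 3: {1,2,3,4,5,6}  (accept∈set)
'a' @ 4: {1,2,3,4,5,6}  (accept∈set)
'a' @ 5: {1,2,3,4,5,6}  (accept∈set)
'a' @ 6: {1,2,3,4,5,6}  (accept∈set)
'c' @ 7: {1,2,3,4,5,6,7,8}  (accept∈set)
'd' @ 8: {1,2,5,9}  (accept∈set)
'c' @ 9: {1,2,3,4,5,6}  (accept∈set)
'a' @ 10: {1,2,3,4,5,6}  (accept∈set)
after full input: {1,2,3,4,5,6}  (accept=1 in)

Answer: ACCEPT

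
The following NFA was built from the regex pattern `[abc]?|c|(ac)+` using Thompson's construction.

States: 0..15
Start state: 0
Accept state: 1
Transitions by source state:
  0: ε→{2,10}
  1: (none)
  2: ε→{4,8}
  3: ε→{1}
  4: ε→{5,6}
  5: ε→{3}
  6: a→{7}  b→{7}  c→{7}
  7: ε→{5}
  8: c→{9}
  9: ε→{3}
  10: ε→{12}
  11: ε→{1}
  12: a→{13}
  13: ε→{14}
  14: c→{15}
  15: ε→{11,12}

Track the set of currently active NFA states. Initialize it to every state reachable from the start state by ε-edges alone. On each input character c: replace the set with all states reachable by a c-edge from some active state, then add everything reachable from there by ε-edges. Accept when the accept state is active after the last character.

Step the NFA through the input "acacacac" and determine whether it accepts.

S₀ = ε-closure({0}) = {0,1,2,3,4,5,6,8,10,12}
'a' @ 1: {1,3,5,7,13,14}  [accepting]
'c' @ 2: {1,11,12,15}  [accepting]
'a' @ 3: {13,14}
'c' @ 4: {1,11,12,15}  [accepting]
'a' @ 5: {13,14}
'c' @ 6: {1,11,12,15}  [accepting]
'a' @ 7: {13,14}
'c' @ 8: {1,11,12,15}  [accepting]
end set {1,11,12,15} — state 1 in

Answer: ACCEPT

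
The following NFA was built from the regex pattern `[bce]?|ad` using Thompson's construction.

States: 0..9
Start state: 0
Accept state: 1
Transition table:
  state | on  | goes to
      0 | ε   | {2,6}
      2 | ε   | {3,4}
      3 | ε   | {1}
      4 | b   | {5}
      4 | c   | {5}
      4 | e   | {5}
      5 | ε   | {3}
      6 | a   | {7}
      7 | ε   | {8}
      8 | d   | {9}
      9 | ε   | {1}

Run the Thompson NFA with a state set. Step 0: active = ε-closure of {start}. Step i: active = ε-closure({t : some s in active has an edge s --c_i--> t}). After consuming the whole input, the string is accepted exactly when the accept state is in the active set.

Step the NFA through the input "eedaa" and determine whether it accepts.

S₀ = ε-closure({0}) = {0,1,2,3,4,6}
'e' @ 1: {1,3,5}  (accept∈set)
'e' @ 2: {}  — dead — no transitions
rest 'daa' ignored (set empty)
after full input: {}  (accept=1 not in)

Answer: REJECT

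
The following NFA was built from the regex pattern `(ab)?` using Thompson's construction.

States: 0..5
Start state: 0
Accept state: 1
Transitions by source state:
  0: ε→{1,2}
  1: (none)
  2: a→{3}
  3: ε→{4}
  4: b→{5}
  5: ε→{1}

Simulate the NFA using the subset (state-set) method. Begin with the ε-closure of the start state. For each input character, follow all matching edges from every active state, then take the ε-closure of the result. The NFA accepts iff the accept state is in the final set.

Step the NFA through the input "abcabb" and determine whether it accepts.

Answer: REJECT

Derivation:
initial (ε-close {0}): {0,1,2}
'a' @ 1: {3,4}
'b' @ 2: {1,5}  [accepting]
'c' @ 3: {}  — dead — no transitions
rest 'abb' ignored (set empty)
after full input: {}  (accept=1 not in)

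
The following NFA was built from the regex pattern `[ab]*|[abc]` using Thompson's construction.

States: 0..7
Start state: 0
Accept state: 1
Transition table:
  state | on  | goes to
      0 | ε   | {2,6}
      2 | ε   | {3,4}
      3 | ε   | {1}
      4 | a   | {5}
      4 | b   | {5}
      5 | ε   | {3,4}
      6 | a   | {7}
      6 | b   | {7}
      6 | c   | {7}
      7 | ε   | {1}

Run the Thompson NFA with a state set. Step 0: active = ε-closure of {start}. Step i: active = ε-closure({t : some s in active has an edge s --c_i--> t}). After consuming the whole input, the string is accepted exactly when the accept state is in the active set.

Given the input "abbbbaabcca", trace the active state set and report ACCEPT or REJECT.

S₀ = ε-closure({0}) = {0,1,2,3,4,6}
'a' @ 1: {1,3,4,5,7}  [accepting]
'b' @ 2: {1,3,4,5}  [accepting]
'b' @ 3: {1,3,4,5}  [accepting]
'b' @ 4: {1,3,4,5}  [accepting]
'b' @ 5: {1,3,4,5}  [accepting]
'a' @ 6: {1,3,4,5}  [accepting]
'a' @ 7: {1,3,4,5}  [accepting]
'b' @ 8: {1,3,4,5}  [accepting]
'c' @ 9: {}  — state set empty
rest 'ca' ignored (set empty)
end set {} — state 1 not in

Answer: REJECT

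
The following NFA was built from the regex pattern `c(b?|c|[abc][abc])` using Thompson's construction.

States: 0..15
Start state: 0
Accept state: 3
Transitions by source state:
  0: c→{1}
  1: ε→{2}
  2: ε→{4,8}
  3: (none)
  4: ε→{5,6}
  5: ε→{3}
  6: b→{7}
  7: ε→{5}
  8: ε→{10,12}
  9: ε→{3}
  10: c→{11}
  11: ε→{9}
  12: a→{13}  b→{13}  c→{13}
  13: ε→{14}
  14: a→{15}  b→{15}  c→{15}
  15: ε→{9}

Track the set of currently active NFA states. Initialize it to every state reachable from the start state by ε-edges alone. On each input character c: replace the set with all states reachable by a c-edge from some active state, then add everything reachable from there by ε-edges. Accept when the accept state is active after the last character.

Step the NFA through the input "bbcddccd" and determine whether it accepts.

Answer: REJECT

Steps:
start: ε-closure({0}) = {0}
'b' @ 1: {}  — no active states
rest 'bcddccd' ignored (set empty)
after full input: {}  (accept=3 not in)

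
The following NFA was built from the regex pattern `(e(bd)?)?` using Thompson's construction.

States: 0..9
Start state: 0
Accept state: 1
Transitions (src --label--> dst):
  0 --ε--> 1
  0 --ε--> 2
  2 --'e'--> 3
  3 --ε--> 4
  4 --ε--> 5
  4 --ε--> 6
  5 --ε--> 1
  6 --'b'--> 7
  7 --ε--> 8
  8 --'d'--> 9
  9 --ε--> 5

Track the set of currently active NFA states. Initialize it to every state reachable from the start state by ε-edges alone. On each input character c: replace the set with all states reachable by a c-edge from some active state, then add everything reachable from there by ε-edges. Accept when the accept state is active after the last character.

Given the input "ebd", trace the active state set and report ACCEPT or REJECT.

start: ε-closure({0}) = {0,1,2}
'e' @ 1: {1,3,4,5,6}  (accept∈set)
'b' @ 2: {7,8}
'd' @ 3: {1,5,9}  (accept∈set)
end set {1,5,9} — state 1 in

Answer: ACCEPT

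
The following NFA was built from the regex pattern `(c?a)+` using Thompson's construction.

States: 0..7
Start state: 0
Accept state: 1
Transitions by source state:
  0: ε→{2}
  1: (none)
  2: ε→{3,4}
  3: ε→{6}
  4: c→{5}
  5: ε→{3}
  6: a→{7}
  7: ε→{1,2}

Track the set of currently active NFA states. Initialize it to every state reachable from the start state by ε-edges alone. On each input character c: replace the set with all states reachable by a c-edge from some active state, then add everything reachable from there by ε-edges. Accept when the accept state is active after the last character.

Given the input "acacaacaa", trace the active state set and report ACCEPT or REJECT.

S₀ = ε-closure({0}) = {0,2,3,4,6}
'a' @ 1: {1,2,3,4,6,7}  ✓accept
'c' @ 2: {3,5,6}
'a' @ 3: {1,2,3,4,6,7}  ✓accept
'c' @ 4: {3,5,6}
'a' @ 5: {1,2,3,4,6,7}  ✓accept
'a' @ 6: {1,2,3,4,6,7}  ✓accept
'c' @ 7: {3,5,6}
'a' @ 8: {1,2,3,4,6,7}  ✓accept
'a' @ 9: {1,2,3,4,6,7}  ✓accept
end set {1,2,3,4,6,7} — state 1 in

Answer: ACCEPT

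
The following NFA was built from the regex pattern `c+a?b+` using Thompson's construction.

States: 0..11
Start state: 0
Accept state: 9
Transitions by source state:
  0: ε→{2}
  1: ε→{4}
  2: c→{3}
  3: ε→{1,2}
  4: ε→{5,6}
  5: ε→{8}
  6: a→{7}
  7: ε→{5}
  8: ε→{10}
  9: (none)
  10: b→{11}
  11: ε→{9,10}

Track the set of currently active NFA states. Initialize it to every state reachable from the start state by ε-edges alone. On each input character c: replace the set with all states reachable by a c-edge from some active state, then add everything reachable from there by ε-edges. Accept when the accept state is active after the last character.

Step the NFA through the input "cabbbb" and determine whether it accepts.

S₀ = ε-closure({0}) = {0,2}
'c' @ 1: {1,2,3,4,5,6,8,10}
'a' @ 2: {5,7,8,10}
'b' @ 3: {9,10,11}  (accept∈set)
'b' @ 4: {9,10,11}  (accept∈set)
'b' @ 5: {9,10,11}  (accept∈set)
'b' @ 6: {9,10,11}  (accept∈set)
end set {9,10,11} — state 9 in

Answer: ACCEPT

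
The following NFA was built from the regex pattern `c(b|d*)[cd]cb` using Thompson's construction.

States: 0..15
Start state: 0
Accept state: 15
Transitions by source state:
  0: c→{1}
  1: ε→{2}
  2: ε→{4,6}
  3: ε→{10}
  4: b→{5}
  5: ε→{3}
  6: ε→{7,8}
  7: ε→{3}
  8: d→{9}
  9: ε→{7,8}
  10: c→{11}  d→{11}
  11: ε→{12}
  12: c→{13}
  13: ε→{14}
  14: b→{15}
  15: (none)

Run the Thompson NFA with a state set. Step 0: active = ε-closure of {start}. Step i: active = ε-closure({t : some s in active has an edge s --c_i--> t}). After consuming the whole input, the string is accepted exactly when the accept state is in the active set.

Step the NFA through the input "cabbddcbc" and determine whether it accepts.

start: ε-closure({0}) = {0}
'c' @ 1: {1,2,3,4,6,7,8,10}
'a' @ 2: {}  — dead — no transitions
rest 'bbddcbc' ignored (set empty)
end set {} — state 15 not in

Answer: REJECT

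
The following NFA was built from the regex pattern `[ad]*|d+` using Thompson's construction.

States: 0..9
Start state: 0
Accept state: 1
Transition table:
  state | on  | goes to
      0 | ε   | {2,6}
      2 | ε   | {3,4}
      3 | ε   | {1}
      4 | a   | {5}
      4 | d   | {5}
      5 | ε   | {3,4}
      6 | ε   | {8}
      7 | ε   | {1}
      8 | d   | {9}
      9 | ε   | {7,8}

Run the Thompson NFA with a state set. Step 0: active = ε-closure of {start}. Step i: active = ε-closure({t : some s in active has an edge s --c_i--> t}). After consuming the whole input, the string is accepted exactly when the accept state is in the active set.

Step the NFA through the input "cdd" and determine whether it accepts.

Answer: REJECT

Derivation:
start: ε-closure({0}) = {0,1,2,3,4,6,8}
'c' @ 1: {}  — dead — no transitions
rest 'dd' ignored (set empty)
final: {}; accept 1 not in set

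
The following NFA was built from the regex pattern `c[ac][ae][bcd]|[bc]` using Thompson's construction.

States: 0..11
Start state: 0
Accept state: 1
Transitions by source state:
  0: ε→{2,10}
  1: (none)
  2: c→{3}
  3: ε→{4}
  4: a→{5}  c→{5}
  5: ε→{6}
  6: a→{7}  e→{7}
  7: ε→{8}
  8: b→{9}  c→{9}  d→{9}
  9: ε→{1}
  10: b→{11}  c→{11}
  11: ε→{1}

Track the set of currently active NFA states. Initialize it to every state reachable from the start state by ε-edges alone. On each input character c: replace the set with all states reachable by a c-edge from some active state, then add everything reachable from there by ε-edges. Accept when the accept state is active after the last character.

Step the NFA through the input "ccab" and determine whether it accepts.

Answer: ACCEPT

Steps:
initial (ε-close {0}): {0,2,10}
'c' @ 1: {1,3,4,11}  [accepting]
'c' @ 2: {5,6}
'a' @ 3: {7,8}
'b' @ 4: {1,9}  [accepting]
after full input: {1,9}  (accept=1 in)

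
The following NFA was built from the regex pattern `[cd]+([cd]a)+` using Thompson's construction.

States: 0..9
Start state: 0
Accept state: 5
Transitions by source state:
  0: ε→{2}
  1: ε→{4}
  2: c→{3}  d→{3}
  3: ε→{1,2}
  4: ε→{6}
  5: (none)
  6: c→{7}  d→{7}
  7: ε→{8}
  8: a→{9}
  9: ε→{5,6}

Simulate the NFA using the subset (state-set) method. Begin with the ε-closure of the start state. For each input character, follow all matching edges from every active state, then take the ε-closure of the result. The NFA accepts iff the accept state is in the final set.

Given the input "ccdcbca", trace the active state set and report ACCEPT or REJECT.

initial (ε-close {0}): {0,2}
'c' @ 1: {1,2,3,4,6}
'c' @ 2: {1,2,3,4,6,7,8}
'd' @ 3: {1,2,3,4,6,7,8}
'c' @ 4: {1,2,3,4,6,7,8}
'b' @ 5: {}  — state set empty
rest 'ca' ignored (set empty)
end set {} — state 5 not in

Answer: REJECT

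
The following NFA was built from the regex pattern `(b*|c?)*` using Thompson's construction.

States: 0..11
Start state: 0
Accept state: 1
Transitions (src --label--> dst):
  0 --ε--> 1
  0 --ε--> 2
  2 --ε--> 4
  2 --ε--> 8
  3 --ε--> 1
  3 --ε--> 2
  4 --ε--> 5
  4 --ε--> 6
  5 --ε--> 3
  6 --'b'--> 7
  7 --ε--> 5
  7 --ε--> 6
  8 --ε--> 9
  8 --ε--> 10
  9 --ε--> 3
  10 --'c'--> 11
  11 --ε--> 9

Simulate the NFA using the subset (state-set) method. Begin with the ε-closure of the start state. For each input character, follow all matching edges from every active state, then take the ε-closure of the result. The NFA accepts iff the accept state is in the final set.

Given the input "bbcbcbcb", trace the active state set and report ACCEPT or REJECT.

S₀ = ε-closure({0}) = {0,1,2,3,4,5,6,8,9,10}
'b' @ 1: {1,2,3,4,5,6,7,8,9,10}  ✓accept
'b' @ 2: {1,2,3,4,5,6,7,8,9,10}  ✓accept
'c' @ 3: {1,2,3,4,5,6,8,9,10,11}  ✓accept
'b' @ 4: {1,2,3,4,5,6,7,8,9,10}  ✓accept
'c' @ 5: {1,2,3,4,5,6,8,9,10,11}  ✓accept
'b' @ 6: {1,2,3,4,5,6,7,8,9,10}  ✓accept
'c' @ 7: {1,2,3,4,5,6,8,9,10,11}  ✓accept
'b' @ 8: {1,2,3,4,5,6,7,8,9,10}  ✓accept
end set {1,2,3,4,5,6,7,8,9,10} — state 1 in

Answer: ACCEPT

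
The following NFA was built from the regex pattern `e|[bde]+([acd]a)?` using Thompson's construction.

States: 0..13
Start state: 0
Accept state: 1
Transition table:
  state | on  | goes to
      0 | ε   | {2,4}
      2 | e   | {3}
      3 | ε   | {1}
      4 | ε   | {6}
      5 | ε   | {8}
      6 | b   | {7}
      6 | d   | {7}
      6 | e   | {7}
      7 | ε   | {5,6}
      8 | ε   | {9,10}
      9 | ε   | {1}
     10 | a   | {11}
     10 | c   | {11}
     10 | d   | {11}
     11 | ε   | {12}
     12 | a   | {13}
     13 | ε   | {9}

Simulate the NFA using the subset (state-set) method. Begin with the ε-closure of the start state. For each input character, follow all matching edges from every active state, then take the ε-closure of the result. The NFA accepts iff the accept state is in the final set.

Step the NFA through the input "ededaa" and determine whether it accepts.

Answer: ACCEPT

Trace:
S₀ = ε-closure({0}) = {0,2,4,6}
'e' @ 1: {1,3,5,6,7,8,9,10}  (accept∈set)
'd' @ 2: {1,5,6,7,8,9,10,11,12}  (accept∈set)
'e' @ 3: {1,5,6,7,8,9,10}  (accept∈set)
'd' @ 4: {1,5,6,7,8,9,10,11,12}  (accept∈set)
'a' @ 5: {1,9,11,12,13}  (accept∈set)
'a' @ 6: {1,9,13}  (accept∈set)
final: {1,9,13}; accept 1 in set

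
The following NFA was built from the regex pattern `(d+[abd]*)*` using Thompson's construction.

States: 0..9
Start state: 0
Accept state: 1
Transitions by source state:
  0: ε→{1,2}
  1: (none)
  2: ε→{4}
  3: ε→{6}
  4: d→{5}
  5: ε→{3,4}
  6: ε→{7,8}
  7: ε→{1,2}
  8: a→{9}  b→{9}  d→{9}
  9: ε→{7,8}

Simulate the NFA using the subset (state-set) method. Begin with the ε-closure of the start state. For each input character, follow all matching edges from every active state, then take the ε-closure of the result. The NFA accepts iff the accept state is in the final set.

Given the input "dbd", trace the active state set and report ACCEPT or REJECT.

S₀ = ε-closure({0}) = {0,1,2,4}
'd' @ 1: {1,2,3,4,5,6,7,8}  (accept∈set)
'b' @ 2: {1,2,4,7,8,9}  (accept∈set)
'd' @ 3: {1,2,3,4,5,6,7,8,9}  (accept∈set)
final: {1,2,3,4,5,6,7,8,9}; accept 1 in set

Answer: ACCEPT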